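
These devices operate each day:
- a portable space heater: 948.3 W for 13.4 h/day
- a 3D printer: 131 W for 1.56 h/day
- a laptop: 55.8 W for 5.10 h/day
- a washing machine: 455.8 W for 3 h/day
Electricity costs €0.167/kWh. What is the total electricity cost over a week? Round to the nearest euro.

portable space heater: 948.3 W × 13.4 h × 7 d = 88,951 Wh = 88.95 kWh
3D printer: 131 W × 1.56 h × 7 d = 1,431 Wh = 1.431 kWh
laptop: 55.8 W × 5.10 h × 7 d = 1,992 Wh = 1.992 kWh
washing machine: 455.8 W × 3 h × 7 d = 9,572 Wh = 9.572 kWh
Total energy = 88.95 + 1.431 + 1.992 + 9.572 = 101.9 kWh
Cost = 101.9 kWh × €0.167 = €17.02 ≈ €17

€17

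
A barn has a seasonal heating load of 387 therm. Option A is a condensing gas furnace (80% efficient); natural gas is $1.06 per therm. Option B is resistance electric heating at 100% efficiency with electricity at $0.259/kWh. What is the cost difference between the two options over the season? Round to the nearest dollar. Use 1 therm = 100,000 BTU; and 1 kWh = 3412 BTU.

$2425

Heat load = 387 therm × 100,000 = 38,700,000 BTU
Gas: input = 38,700,000 / 0.80 = 48,375,000 BTU = 483.8 therm → 483.8 × $1.06 = $512.77
Electric: 38,700,000 BTU / 3412 = 11,340 kWh → × $0.259 = $2,937.66
Difference = |$512.77 − $2,937.66| = $2,424.89 ≈ $2425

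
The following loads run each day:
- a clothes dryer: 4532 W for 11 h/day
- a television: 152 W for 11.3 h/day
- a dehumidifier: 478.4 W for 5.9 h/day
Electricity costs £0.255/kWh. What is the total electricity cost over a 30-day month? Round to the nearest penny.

£416.10

clothes dryer: 4532 W × 11 h × 30 d = 1,495,560 Wh = 1,496 kWh
television: 152 W × 11.3 h × 30 d = 51,528 Wh = 51.53 kWh
dehumidifier: 478.4 W × 5.9 h × 30 d = 84,677 Wh = 84.68 kWh
Total energy = 1,496 + 51.53 + 84.68 = 1,632 kWh
Cost = 1,632 kWh × £0.255 = £416.10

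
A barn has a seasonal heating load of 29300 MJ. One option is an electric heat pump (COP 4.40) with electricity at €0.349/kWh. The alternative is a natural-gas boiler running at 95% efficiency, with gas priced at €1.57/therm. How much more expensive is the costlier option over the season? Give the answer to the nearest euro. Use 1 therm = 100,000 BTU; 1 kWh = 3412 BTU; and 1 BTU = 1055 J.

€187

Heat load = 29300 MJ = 29,300,000,000 J / 1055 = 27,772,512 BTU
Gas: input = 27,772,512 / 0.95 = 29,234,223 BTU = 292.3 therm → 292.3 × €1.57 = €458.98
Heat pump: 27,772,512 BTU / 3412 = 8,140 kWh heat; / 4.40 = 1,850 kWh in → × €0.349 = €645.62
Difference = |€458.98 − €645.62| = €186.65 ≈ €187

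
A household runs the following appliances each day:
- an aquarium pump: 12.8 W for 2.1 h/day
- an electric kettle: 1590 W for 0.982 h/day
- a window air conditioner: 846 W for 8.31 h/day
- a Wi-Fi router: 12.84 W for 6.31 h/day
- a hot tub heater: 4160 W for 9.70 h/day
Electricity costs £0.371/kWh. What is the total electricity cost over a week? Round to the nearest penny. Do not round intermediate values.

£127.39

aquarium pump: 12.8 W × 2.1 h × 7 d = 188 Wh = 0.1882 kWh
electric kettle: 1590 W × 0.982 h × 7 d = 10,930 Wh = 10.93 kWh
window air conditioner: 846 W × 8.31 h × 7 d = 49,212 Wh = 49.21 kWh
Wi-Fi router: 12.84 W × 6.31 h × 7 d = 567 Wh = 0.5671 kWh
hot tub heater: 4160 W × 9.70 h × 7 d = 282,464 Wh = 282.5 kWh
Total energy = 0.1882 + 10.93 + 49.21 + 0.5671 + 282.5 = 343.4 kWh
Cost = 343.4 kWh × £0.371 = £127.39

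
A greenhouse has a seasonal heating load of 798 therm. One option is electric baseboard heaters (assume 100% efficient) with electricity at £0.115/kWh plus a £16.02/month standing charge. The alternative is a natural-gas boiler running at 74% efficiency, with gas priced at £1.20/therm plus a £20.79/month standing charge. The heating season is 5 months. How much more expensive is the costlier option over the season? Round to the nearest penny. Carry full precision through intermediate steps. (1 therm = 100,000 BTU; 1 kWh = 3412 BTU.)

£1371.72

Heat load = 798 therm × 100,000 = 79,800,000 BTU
Gas: input = 79,800,000 / 0.74 = 107,837,838 BTU = 1,078 therm → 1,078 × £1.20 = £1,294.05; + 5 × £20.79 standing = £1,398.00
Electric: 79,800,000 BTU / 3412 = 23,390 kWh → × £0.115 = £2,689.62; + 5 × £16.02 standing = £2,769.72
Difference = |£1,398.00 − £2,769.72| = £1,371.72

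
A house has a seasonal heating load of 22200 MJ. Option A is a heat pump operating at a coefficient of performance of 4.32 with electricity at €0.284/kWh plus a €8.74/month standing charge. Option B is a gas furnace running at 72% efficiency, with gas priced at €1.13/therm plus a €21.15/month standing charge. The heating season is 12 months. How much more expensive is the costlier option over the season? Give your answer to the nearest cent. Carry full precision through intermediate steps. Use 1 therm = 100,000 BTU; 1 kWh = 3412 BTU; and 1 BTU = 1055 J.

€73.73

Heat load = 22200 MJ = 22,200,000,000 J / 1055 = 21,042,654 BTU
Gas: input = 21,042,654 / 0.72 = 29,225,908 BTU = 292.3 therm → 292.3 × €1.13 = €330.25; + 12 × €21.15 standing = €584.05
Heat pump: 21,042,654 BTU / 3412 = 6,167 kWh heat; / 4.32 = 1,428 kWh in → × €0.284 = €405.44; + 12 × €8.74 standing = €510.32
Difference = |€584.05 − €510.32| = €73.73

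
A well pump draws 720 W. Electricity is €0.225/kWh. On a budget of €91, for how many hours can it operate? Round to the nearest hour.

Energy budget = €91 / €0.225 per kWh = 404.4 kWh = 404,444 Wh
Runtime = 404,444 Wh / 720 W = 561.7 h

562 h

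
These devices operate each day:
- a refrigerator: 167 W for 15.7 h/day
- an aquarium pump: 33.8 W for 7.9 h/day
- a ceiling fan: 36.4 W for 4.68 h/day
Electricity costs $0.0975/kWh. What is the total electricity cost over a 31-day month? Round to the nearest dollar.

refrigerator: 167 W × 15.7 h × 31 d = 81,279 Wh = 81.28 kWh
aquarium pump: 33.8 W × 7.9 h × 31 d = 8,278 Wh = 8.278 kWh
ceiling fan: 36.4 W × 4.68 h × 31 d = 5,281 Wh = 5.281 kWh
Total energy = 81.28 + 8.278 + 5.281 = 94.84 kWh
Cost = 94.84 kWh × $0.0975 = $9.25 ≈ $9

$9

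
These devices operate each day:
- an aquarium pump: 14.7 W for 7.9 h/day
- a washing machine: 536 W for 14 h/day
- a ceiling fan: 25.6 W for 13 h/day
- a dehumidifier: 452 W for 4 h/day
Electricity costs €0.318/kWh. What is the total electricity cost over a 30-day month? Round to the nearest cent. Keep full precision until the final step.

aquarium pump: 14.7 W × 7.9 h × 30 d = 3,484 Wh = 3.484 kWh
washing machine: 536 W × 14 h × 30 d = 225,120 Wh = 225.1 kWh
ceiling fan: 25.6 W × 13 h × 30 d = 9,984 Wh = 9.984 kWh
dehumidifier: 452 W × 4 h × 30 d = 54,240 Wh = 54.24 kWh
Total energy = 3.484 + 225.1 + 9.984 + 54.24 = 292.8 kWh
Cost = 292.8 kWh × €0.318 = €93.12

€93.12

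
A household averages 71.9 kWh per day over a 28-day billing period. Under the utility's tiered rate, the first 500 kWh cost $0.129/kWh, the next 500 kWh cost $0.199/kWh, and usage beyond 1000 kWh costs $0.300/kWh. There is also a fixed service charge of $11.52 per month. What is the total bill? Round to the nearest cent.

Usage = 71.9 kWh/day × 28 days = 2013.2 kWh
First 500 kWh × $0.129 = $64.50
Next 500 kWh × $0.199 = $99.50
Remaining 1013.2 kWh × $0.300 = $303.96
Energy charge = $467.96; + service $11.52 = $479.48

$479.48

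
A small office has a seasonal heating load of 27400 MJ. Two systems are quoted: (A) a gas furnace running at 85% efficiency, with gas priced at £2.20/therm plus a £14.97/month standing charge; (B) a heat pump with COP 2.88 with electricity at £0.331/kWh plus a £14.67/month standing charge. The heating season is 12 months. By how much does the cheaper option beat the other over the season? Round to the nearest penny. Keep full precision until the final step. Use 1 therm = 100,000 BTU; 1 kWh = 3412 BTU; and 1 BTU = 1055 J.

£199.03

Heat load = 27400 MJ = 27,400,000,000 J / 1055 = 25,971,564 BTU
Gas: input = 25,971,564 / 0.85 = 30,554,781 BTU = 305.5 therm → 305.5 × £2.20 = £672.21; + 12 × £14.97 standing = £851.85
Heat pump: 25,971,564 BTU / 3412 = 7,612 kWh heat; / 2.88 = 2,643 kWh in → × £0.331 = £874.83; + 12 × £14.67 standing = £1,050.87
Difference = |£851.85 − £1,050.87| = £199.03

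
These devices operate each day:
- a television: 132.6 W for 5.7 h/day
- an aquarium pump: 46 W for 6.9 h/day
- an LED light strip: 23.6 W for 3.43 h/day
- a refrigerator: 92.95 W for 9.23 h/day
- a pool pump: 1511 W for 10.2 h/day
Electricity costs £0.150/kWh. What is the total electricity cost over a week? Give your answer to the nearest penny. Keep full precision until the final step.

television: 132.6 W × 5.7 h × 7 d = 5,291 Wh = 5.291 kWh
aquarium pump: 46 W × 6.9 h × 7 d = 2,222 Wh = 2.222 kWh
LED light strip: 23.6 W × 3.43 h × 7 d = 567 Wh = 0.5666 kWh
refrigerator: 92.95 W × 9.23 h × 7 d = 6,005 Wh = 6.005 kWh
pool pump: 1511 W × 10.2 h × 7 d = 107,885 Wh = 107.9 kWh
Total energy = 5.291 + 2.222 + 0.5666 + 6.005 + 107.9 = 122 kWh
Cost = 122 kWh × £0.150 = £18.30

£18.30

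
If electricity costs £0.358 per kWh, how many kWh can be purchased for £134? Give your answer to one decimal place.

374.3 kWh

£134 / £0.358 per kWh = 374.3 kWh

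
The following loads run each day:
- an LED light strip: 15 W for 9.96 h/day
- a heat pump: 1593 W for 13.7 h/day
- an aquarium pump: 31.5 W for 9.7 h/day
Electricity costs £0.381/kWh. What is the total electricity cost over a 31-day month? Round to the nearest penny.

LED light strip: 15 W × 9.96 h × 31 d = 4,631 Wh = 4.631 kWh
heat pump: 1593 W × 13.7 h × 31 d = 676,547 Wh = 676.5 kWh
aquarium pump: 31.5 W × 9.7 h × 31 d = 9,472 Wh = 9.472 kWh
Total energy = 4.631 + 676.5 + 9.472 = 690.7 kWh
Cost = 690.7 kWh × £0.381 = £263.14

£263.14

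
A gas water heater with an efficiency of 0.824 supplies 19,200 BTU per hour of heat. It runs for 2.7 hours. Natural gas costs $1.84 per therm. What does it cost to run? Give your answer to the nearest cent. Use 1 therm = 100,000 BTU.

Heat delivered = 19,200 BTU/h × 2.7 h = 51,840 BTU
Gas input = 51,840 / 0.824 = 62,913 BTU
= 62,913 / 100,000 = 0.6291 therm
Cost = 0.6291 × $1.84/therm = $1.16

$1.16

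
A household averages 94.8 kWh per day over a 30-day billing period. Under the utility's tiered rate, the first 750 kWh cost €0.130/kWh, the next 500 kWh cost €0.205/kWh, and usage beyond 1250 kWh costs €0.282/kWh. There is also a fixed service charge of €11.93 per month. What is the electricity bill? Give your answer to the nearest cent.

Usage = 94.8 kWh/day × 30 days = 2844 kWh
First 750 kWh × €0.130 = €97.50
Next 500 kWh × €0.205 = €102.50
Remaining 1594 kWh × €0.282 = €449.51
Energy charge = €649.51; + service €11.93 = €661.44

€661.44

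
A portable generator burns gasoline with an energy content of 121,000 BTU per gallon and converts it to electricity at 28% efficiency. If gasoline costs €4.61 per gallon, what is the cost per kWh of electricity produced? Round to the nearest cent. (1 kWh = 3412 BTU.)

Electrical output per gallon = 121,000 BTU × 0.28 / 3412 BTU/kWh = 9.93 kWh
Cost per kWh = €4.61 / 9.93 kWh = €0.464

€0.46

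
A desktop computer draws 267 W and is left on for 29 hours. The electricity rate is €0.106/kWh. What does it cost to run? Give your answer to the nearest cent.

€0.82

Energy = 267 W × 29 h = 7,743 Wh = 7.743 kWh
Cost = 7.743 kWh × €0.106/kWh = €0.82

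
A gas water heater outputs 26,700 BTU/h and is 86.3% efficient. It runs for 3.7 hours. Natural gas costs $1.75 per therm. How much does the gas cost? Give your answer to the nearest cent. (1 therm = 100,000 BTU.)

$2.00

Heat delivered = 26,700 BTU/h × 3.7 h = 98,790 BTU
Gas input = 98,790 / 0.863 = 114,473 BTU
= 114,473 / 100,000 = 1.145 therm
Cost = 1.145 × $1.75/therm = $2.00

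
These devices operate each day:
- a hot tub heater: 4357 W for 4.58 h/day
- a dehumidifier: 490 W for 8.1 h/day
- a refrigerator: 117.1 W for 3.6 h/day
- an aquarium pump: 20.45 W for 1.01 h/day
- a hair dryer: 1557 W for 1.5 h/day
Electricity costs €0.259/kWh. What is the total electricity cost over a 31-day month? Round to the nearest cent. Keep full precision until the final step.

€214.39

hot tub heater: 4357 W × 4.58 h × 31 d = 618,607 Wh = 618.6 kWh
dehumidifier: 490 W × 8.1 h × 31 d = 123,039 Wh = 123 kWh
refrigerator: 117.1 W × 3.6 h × 31 d = 13,068 Wh = 13.07 kWh
aquarium pump: 20.45 W × 1.01 h × 31 d = 640 Wh = 0.6403 kWh
hair dryer: 1557 W × 1.5 h × 31 d = 72,400 Wh = 72.4 kWh
Total energy = 618.6 + 123 + 13.07 + 0.6403 + 72.4 = 827.8 kWh
Cost = 827.8 kWh × €0.259 = €214.39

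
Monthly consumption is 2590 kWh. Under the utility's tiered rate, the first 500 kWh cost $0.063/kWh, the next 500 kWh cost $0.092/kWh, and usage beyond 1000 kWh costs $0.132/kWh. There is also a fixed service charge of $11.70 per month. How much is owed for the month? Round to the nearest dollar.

First 500 kWh × $0.063 = $31.50
Next 500 kWh × $0.092 = $46.00
Remaining 1590 kWh × $0.132 = $209.88
Energy charge = $287.38; + service $11.70 = $299.08 ≈ $299

$299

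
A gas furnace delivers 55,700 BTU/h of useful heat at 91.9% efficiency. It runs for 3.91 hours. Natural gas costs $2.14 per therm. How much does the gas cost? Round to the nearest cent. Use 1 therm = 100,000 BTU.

$5.07

Heat delivered = 55,700 BTU/h × 3.91 h = 217,787 BTU
Gas input = 217,787 / 0.919 = 236,983 BTU
= 236,983 / 100,000 = 2.37 therm
Cost = 2.37 × $2.14/therm = $5.07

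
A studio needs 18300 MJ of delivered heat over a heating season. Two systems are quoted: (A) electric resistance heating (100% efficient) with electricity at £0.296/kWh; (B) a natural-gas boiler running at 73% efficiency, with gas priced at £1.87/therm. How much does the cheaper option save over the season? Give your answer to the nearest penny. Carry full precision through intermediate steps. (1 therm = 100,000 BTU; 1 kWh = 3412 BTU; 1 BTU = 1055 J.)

Heat load = 18300 MJ = 18,300,000,000 J / 1055 = 17,345,972 BTU
Gas: input = 17,345,972 / 0.73 = 23,761,605 BTU = 237.6 therm → 237.6 × £1.87 = £444.34
Electric: 17,345,972 BTU / 3412 = 5,084 kWh → × £0.296 = £1,504.81
Difference = |£444.34 − £1,504.81| = £1,060.47

£1060.47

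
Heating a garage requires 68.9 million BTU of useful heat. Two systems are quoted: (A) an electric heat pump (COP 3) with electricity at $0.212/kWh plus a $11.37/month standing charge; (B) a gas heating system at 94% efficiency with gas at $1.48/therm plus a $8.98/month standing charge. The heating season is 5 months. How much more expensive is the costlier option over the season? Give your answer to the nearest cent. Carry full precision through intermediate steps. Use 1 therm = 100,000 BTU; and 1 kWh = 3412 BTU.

Heat load = 68.9 × 10⁶ BTU = 68,900,000 BTU
Gas: input = 68,900,000 / 0.94 = 73,297,872 BTU = 733 therm → 733 × $1.48 = $1,084.81; + 5 × $8.98 standing = $1,129.71
Heat pump: 68,900,000 BTU / 3412 = 20,190 kWh heat; / 3 = 6,731 kWh in → × $0.212 = $1,427.00; + 5 × $11.37 standing = $1,483.85
Difference = |$1,129.71 − $1,483.85| = $354.14

$354.14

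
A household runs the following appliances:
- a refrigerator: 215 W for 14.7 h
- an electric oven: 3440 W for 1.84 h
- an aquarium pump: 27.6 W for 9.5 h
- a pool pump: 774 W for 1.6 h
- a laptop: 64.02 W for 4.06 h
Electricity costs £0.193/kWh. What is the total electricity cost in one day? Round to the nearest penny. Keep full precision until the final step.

refrigerator: 215 W × 14.7 h = 3,160 Wh = 3.16 kWh
electric oven: 3440 W × 1.84 h = 6,330 Wh = 6.33 kWh
aquarium pump: 27.6 W × 9.5 h = 262 Wh = 0.2622 kWh
pool pump: 774 W × 1.6 h = 1,238 Wh = 1.238 kWh
laptop: 64.02 W × 4.06 h = 260 Wh = 0.2599 kWh
Total energy = 3.16 + 6.33 + 0.2622 + 1.238 + 0.2599 = 11.25 kWh
Cost = 11.25 kWh × £0.193 = £2.17

£2.17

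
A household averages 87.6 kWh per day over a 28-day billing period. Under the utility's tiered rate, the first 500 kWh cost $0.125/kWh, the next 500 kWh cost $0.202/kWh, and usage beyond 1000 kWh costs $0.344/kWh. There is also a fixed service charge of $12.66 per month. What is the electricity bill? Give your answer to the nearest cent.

$675.92

Usage = 87.6 kWh/day × 28 days = 2452.8 kWh
First 500 kWh × $0.125 = $62.50
Next 500 kWh × $0.202 = $101.00
Remaining 1452.8 kWh × $0.344 = $499.76
Energy charge = $663.26; + service $12.66 = $675.92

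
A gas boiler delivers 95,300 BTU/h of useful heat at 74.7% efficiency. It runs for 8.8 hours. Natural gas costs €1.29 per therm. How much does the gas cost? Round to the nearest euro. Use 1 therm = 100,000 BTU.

Heat delivered = 95,300 BTU/h × 8.8 h = 838,640 BTU
Gas input = 838,640 / 0.747 = 1,122,677 BTU
= 1,122,677 / 100,000 = 11.23 therm
Cost = 11.23 × €1.29/therm = €14.48 ≈ €14

€14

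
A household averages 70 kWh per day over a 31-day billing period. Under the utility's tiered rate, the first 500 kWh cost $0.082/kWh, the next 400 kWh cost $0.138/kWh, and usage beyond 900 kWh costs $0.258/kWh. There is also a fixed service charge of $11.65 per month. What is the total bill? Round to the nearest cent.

$435.51

Usage = 70 kWh/day × 31 days = 2170 kWh
First 500 kWh × $0.082 = $41.00
Next 400 kWh × $0.138 = $55.20
Remaining 1270 kWh × $0.258 = $327.66
Energy charge = $423.86; + service $11.65 = $435.51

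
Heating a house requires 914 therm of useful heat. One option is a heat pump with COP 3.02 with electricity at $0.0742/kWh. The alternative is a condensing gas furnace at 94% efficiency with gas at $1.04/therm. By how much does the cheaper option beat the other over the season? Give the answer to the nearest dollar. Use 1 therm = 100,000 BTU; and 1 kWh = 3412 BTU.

Heat load = 914 therm × 100,000 = 91,400,000 BTU
Gas: input = 91,400,000 / 0.94 = 97,234,043 BTU = 972.3 therm → 972.3 × $1.04 = $1,011.23
Heat pump: 91,400,000 BTU / 3412 = 26,790 kWh heat; / 3.02 = 8,870 kWh in → × $0.0742 = $658.16
Difference = |$1,011.23 − $658.16| = $353.07 ≈ $353

$353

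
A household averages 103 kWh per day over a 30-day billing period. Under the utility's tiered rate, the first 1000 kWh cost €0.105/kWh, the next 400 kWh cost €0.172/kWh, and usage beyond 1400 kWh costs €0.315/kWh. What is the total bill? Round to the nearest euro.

Usage = 103 kWh/day × 30 days = 3090 kWh
First 1000 kWh × €0.105 = €105.00
Next 400 kWh × €0.172 = €68.80
Remaining 1690 kWh × €0.315 = €532.35
Total = €706.15 ≈ €706

€706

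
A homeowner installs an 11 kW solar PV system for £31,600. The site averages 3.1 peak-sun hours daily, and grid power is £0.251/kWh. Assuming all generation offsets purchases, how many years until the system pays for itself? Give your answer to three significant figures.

Daily generation = 11 kW × 3.1 h = 34.1 kWh
Annual generation = 34.1 × 365 = 12446 kWh
Annual savings = 12446 × £0.251 = £3,124.07
Payback = £31,600 / £3,124.07 = 10.1 years

10.1 years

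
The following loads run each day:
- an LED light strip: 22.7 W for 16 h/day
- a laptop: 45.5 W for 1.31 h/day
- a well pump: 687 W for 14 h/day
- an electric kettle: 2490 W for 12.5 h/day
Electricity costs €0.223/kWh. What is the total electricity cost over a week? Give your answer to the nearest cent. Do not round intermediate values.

€64.26

LED light strip: 22.7 W × 16 h × 7 d = 2,542 Wh = 2.542 kWh
laptop: 45.5 W × 1.31 h × 7 d = 417 Wh = 0.4172 kWh
well pump: 687 W × 14 h × 7 d = 67,326 Wh = 67.33 kWh
electric kettle: 2490 W × 12.5 h × 7 d = 217,875 Wh = 217.9 kWh
Total energy = 2.542 + 0.4172 + 67.33 + 217.9 = 288.2 kWh
Cost = 288.2 kWh × €0.223 = €64.26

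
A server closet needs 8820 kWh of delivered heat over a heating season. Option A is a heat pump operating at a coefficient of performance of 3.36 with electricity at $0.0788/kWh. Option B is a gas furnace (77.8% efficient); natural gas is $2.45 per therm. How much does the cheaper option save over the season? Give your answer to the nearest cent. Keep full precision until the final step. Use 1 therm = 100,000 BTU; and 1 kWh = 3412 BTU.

Heat load = 8820 kWh × 3412 = 30,093,840 BTU
Gas: input = 30,093,840 / 0.778 = 38,681,028 BTU = 386.8 therm → 386.8 × $2.45 = $947.69
Heat pump: 30,093,840 BTU / 3412 = 8,820 kWh heat; / 3.36 = 2,625 kWh in → × $0.0788 = $206.85
Difference = |$947.69 − $206.85| = $740.84

$740.84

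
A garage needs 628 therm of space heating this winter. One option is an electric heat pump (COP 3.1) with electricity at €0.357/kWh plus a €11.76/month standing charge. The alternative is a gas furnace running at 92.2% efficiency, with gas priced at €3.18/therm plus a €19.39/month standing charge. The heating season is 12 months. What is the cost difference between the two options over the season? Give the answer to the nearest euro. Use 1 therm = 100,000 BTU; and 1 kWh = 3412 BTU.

€138

Heat load = 628 therm × 100,000 = 62,800,000 BTU
Gas: input = 62,800,000 / 0.922 = 68,112,798 BTU = 681.1 therm → 681.1 × €3.18 = €2,165.99; + 12 × €19.39 standing = €2,398.67
Heat pump: 62,800,000 BTU / 3412 = 18,410 kWh heat; / 3.1 = 5,937 kWh in → × €0.357 = €2,119.62; + 12 × €11.76 standing = €2,260.74
Difference = |€2,398.67 − €2,260.74| = €137.93 ≈ €138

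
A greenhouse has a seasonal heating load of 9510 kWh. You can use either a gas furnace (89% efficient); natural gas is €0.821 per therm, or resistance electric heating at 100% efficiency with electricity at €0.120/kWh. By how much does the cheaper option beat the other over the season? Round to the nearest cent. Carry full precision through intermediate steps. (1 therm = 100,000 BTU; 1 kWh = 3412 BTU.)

Heat load = 9510 kWh × 3412 = 32,448,120 BTU
Gas: input = 32,448,120 / 0.89 = 36,458,562 BTU = 364.6 therm → 364.6 × €0.821 = €299.32
Electric: 32,448,120 BTU / 3412 = 9,510 kWh → × €0.120 = €1,141.20
Difference = |€299.32 − €1,141.20| = €841.88

€841.88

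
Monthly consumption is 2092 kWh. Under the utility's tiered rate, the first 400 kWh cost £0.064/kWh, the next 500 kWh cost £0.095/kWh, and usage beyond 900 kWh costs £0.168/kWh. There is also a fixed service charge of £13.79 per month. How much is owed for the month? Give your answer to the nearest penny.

£287.15

First 400 kWh × £0.064 = £25.60
Next 500 kWh × £0.095 = £47.50
Remaining 1192 kWh × £0.168 = £200.26
Energy charge = £273.36; + service £13.79 = £287.15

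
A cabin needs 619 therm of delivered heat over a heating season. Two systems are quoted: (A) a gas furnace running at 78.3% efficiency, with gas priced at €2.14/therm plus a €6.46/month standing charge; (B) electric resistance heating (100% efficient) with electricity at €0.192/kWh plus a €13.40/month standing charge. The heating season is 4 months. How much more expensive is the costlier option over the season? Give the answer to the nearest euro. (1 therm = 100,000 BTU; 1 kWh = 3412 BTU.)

€1819

Heat load = 619 therm × 100,000 = 61,900,000 BTU
Gas: input = 61,900,000 / 0.783 = 79,054,917 BTU = 790.5 therm → 790.5 × €2.14 = €1,691.78; + 4 × €6.46 standing = €1,717.62
Electric: 61,900,000 BTU / 3412 = 18,140 kWh → × €0.192 = €3,483.24; + 4 × €13.40 standing = €3,536.84
Difference = |€1,717.62 − €3,536.84| = €1,819.22 ≈ €1819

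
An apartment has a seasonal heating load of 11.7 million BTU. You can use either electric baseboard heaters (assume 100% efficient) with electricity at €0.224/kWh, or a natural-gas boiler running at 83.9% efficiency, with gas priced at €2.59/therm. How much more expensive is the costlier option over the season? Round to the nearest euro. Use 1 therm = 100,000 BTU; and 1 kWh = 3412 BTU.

€407

Heat load = 11.7 × 10⁶ BTU = 11,700,000 BTU
Gas: input = 11,700,000 / 0.839 = 13,945,173 BTU = 139.5 therm → 139.5 × €2.59 = €361.18
Electric: 11,700,000 BTU / 3412 = 3,429 kWh → × €0.224 = €768.11
Difference = |€361.18 − €768.11| = €406.93 ≈ €407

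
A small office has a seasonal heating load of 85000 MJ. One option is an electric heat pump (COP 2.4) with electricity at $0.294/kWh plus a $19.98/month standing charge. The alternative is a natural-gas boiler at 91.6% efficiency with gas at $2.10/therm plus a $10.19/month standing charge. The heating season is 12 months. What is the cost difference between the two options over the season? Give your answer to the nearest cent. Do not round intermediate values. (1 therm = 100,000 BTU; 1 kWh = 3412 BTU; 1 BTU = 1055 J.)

$1163.01

Heat load = 85000 MJ = 85,000,000,000 J / 1055 = 80,568,720 BTU
Gas: input = 80,568,720 / 0.916 = 87,957,118 BTU = 879.6 therm → 879.6 × $2.10 = $1,847.10; + 12 × $10.19 standing = $1,969.38
Heat pump: 80,568,720 BTU / 3412 = 23,610 kWh heat; / 2.4 = 9,839 kWh in → × $0.294 = $2,892.63; + 12 × $19.98 standing = $3,132.39
Difference = |$1,969.38 − $3,132.39| = $1,163.01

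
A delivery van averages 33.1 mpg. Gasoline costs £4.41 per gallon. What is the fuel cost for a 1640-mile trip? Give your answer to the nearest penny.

Fuel = 1640 mi / 33.1 mpg = 49.55 gal
Cost = 49.55 gal × £4.41/gal = £218.50

£218.50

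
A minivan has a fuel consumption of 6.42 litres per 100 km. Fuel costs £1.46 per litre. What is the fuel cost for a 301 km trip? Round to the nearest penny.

Fuel = 6.42 L/100 km × 301 km / 100 = 19.32 L
Cost = 19.32 L × £1.46/L = £28.21

£28.21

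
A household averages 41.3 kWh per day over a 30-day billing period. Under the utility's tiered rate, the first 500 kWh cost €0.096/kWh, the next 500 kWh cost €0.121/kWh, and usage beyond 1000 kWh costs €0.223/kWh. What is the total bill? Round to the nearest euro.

Usage = 41.3 kWh/day × 30 days = 1239 kWh
First 500 kWh × €0.096 = €48.00
Next 500 kWh × €0.121 = €60.50
Remaining 239 kWh × €0.223 = €53.30
Total = €161.80 ≈ €162

€162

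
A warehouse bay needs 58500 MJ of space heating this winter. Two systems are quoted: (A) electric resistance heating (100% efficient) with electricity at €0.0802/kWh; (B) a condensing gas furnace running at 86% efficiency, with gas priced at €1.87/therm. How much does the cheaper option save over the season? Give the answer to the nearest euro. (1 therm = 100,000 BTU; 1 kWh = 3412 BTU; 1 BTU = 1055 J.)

Heat load = 58500 MJ = 58,500,000,000 J / 1055 = 55,450,237 BTU
Gas: input = 55,450,237 / 0.86 = 64,477,020 BTU = 644.8 therm → 644.8 × €1.87 = €1,205.72
Electric: 55,450,237 BTU / 3412 = 16,250 kWh → × €0.0802 = €1,303.37
Difference = |€1,205.72 − €1,303.37| = €97.65 ≈ €98

€98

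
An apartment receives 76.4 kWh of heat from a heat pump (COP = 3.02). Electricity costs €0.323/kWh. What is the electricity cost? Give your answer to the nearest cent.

Electrical input = 76.4 kWh / 3.02 = 25.3 kWh
Cost = 25.3 × €0.323/kWh = €8.17

€8.17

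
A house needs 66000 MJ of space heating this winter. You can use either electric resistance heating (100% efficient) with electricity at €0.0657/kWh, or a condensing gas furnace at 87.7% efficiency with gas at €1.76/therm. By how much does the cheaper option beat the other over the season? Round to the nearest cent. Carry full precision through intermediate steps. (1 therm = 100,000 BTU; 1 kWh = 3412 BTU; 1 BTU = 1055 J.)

€50.85

Heat load = 66000 MJ = 66,000,000,000 J / 1055 = 62,559,242 BTU
Gas: input = 62,559,242 / 0.877 = 71,333,229 BTU = 713.3 therm → 713.3 × €1.76 = €1,255.46
Electric: 62,559,242 BTU / 3412 = 18,340 kWh → × €0.0657 = €1,204.61
Difference = |€1,255.46 − €1,204.61| = €50.85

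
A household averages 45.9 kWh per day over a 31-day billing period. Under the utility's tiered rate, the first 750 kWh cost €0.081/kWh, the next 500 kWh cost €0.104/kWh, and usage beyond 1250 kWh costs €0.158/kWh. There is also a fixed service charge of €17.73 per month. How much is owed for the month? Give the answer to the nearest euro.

€158

Usage = 45.9 kWh/day × 31 days = 1422.9 kWh
First 750 kWh × €0.081 = €60.75
Next 500 kWh × €0.104 = €52.00
Remaining 172.9 kWh × €0.158 = €27.32
Energy charge = €140.07; + service €17.73 = €157.80 ≈ €158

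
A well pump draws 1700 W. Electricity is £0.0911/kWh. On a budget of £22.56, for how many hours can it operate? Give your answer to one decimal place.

Energy budget = £22.56 / £0.0911 per kWh = 247.6 kWh = 247,640 Wh
Runtime = 247,640 Wh / 1700 W = 145.7 h

145.7 h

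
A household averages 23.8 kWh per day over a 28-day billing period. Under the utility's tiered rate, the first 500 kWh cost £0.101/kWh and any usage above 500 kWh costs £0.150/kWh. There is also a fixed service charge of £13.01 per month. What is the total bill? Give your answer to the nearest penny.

£88.47

Usage = 23.8 kWh/day × 28 days = 666.4 kWh
First 500 kWh × £0.101 = £50.50
Remaining 166.4 kWh × £0.150 = £24.96
Energy charge = £75.46; + service £13.01 = £88.47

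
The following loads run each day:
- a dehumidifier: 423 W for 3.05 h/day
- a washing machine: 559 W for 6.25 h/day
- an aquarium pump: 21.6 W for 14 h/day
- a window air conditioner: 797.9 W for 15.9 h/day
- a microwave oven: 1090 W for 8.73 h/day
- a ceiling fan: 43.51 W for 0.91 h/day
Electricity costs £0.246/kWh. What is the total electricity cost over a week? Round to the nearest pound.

dehumidifier: 423 W × 3.05 h × 7 d = 9,031 Wh = 9.031 kWh
washing machine: 559 W × 6.25 h × 7 d = 24,456 Wh = 24.46 kWh
aquarium pump: 21.6 W × 14 h × 7 d = 2,117 Wh = 2.117 kWh
window air conditioner: 797.9 W × 15.9 h × 7 d = 88,806 Wh = 88.81 kWh
microwave oven: 1090 W × 8.73 h × 7 d = 66,610 Wh = 66.61 kWh
ceiling fan: 43.51 W × 0.91 h × 7 d = 277 Wh = 0.2772 kWh
Total energy = 9.031 + 24.46 + 2.117 + 88.81 + 66.61 + 0.2772 = 191.3 kWh
Cost = 191.3 kWh × £0.246 = £47.06 ≈ £47

£47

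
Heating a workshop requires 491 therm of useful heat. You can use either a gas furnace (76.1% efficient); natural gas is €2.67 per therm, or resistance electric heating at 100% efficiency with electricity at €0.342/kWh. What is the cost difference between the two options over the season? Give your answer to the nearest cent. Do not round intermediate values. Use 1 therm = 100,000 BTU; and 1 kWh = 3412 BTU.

€3198.82

Heat load = 491 therm × 100,000 = 49,100,000 BTU
Gas: input = 49,100,000 / 0.761 = 64,520,368 BTU = 645.2 therm → 645.2 × €2.67 = €1,722.69
Electric: 49,100,000 BTU / 3412 = 14,390 kWh → × €0.342 = €4,921.51
Difference = |€1,722.69 − €4,921.51| = €3,198.82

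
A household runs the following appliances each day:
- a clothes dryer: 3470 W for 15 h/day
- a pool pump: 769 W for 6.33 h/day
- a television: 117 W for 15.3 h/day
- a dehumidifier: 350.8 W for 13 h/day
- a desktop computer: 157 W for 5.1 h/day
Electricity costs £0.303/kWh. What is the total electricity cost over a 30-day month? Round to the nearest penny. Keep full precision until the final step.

clothes dryer: 3470 W × 15 h × 30 d = 1,561,500 Wh = 1,562 kWh
pool pump: 769 W × 6.33 h × 30 d = 146,033 Wh = 146 kWh
television: 117 W × 15.3 h × 30 d = 53,703 Wh = 53.7 kWh
dehumidifier: 350.8 W × 13 h × 30 d = 136,812 Wh = 136.8 kWh
desktop computer: 157 W × 5.1 h × 30 d = 24,021 Wh = 24.02 kWh
Total energy = 1,562 + 146 + 53.7 + 136.8 + 24.02 = 1,922 kWh
Cost = 1,922 kWh × £0.303 = £582.39

£582.39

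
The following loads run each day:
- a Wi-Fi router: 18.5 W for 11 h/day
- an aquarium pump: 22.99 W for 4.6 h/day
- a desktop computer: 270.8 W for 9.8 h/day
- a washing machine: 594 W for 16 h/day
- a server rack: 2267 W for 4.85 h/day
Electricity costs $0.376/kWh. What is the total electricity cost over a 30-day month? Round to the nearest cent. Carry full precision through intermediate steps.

Wi-Fi router: 18.5 W × 11 h × 30 d = 6,105 Wh = 6.105 kWh
aquarium pump: 22.99 W × 4.6 h × 30 d = 3,173 Wh = 3.173 kWh
desktop computer: 270.8 W × 9.8 h × 30 d = 79,615 Wh = 79.62 kWh
washing machine: 594 W × 16 h × 30 d = 285,120 Wh = 285.1 kWh
server rack: 2267 W × 4.85 h × 30 d = 329,848 Wh = 329.8 kWh
Total energy = 6.105 + 3.173 + 79.62 + 285.1 + 329.8 = 703.9 kWh
Cost = 703.9 kWh × $0.376 = $264.65

$264.65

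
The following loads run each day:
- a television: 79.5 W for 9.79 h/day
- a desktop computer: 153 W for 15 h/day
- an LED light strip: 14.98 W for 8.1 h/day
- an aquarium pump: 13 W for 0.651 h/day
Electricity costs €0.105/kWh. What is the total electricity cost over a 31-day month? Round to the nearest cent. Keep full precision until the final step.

€10.43

television: 79.5 W × 9.79 h × 31 d = 24,127 Wh = 24.13 kWh
desktop computer: 153 W × 15 h × 31 d = 71,145 Wh = 71.14 kWh
LED light strip: 14.98 W × 8.1 h × 31 d = 3,761 Wh = 3.761 kWh
aquarium pump: 13 W × 0.651 h × 31 d = 262 Wh = 0.2624 kWh
Total energy = 24.13 + 71.14 + 3.761 + 0.2624 = 99.3 kWh
Cost = 99.3 kWh × €0.105 = €10.43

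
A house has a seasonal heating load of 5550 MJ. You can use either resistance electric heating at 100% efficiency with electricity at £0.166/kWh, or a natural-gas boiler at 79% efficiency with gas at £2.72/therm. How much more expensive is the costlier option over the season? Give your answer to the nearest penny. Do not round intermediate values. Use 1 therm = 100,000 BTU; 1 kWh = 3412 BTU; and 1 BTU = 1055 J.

Heat load = 5550 MJ = 5,550,000,000 J / 1055 = 5,260,664 BTU
Gas: input = 5,260,664 / 0.79 = 6,659,068 BTU = 66.59 therm → 66.59 × £2.72 = £181.13
Electric: 5,260,664 BTU / 3412 = 1,542 kWh → × £0.166 = £255.94
Difference = |£181.13 − £255.94| = £74.81

£74.81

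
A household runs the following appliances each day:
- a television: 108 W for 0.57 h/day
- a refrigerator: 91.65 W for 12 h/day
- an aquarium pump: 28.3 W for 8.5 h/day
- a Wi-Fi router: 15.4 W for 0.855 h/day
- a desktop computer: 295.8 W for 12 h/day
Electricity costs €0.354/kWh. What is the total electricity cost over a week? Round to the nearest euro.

television: 108 W × 0.57 h × 7 d = 431 Wh = 0.4309 kWh
refrigerator: 91.65 W × 12 h × 7 d = 7,699 Wh = 7.699 kWh
aquarium pump: 28.3 W × 8.5 h × 7 d = 1,684 Wh = 1.684 kWh
Wi-Fi router: 15.4 W × 0.855 h × 7 d = 92 Wh = 0.09217 kWh
desktop computer: 295.8 W × 12 h × 7 d = 24,847 Wh = 24.85 kWh
Total energy = 0.4309 + 7.699 + 1.684 + 0.09217 + 24.85 = 34.75 kWh
Cost = 34.75 kWh × €0.354 = €12.30 ≈ €12

€12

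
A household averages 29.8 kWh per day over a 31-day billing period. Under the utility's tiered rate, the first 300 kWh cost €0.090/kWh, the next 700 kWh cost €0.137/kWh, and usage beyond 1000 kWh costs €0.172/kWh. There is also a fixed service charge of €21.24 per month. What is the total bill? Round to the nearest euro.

Usage = 29.8 kWh/day × 31 days = 923.8 kWh
First 300 kWh × €0.090 = €27.00
Next 623.8 kWh × €0.137 = €85.46
Remaining tier: 0 kWh (not reached)
Energy charge = €112.46; + service €21.24 = €133.70 ≈ €134

€134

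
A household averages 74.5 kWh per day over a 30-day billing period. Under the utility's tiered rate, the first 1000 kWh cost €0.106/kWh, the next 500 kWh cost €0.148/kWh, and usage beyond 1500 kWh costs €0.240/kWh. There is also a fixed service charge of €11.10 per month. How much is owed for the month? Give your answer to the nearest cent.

Usage = 74.5 kWh/day × 30 days = 2235 kWh
First 1000 kWh × €0.106 = €106.00
Next 500 kWh × €0.148 = €74.00
Remaining 735 kWh × €0.240 = €176.40
Energy charge = €356.40; + service €11.10 = €367.50

€367.50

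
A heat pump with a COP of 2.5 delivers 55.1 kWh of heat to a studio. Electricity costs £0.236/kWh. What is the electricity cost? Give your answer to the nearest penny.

Electrical input = 55.1 kWh / 2.5 = 22.04 kWh
Cost = 22.04 × £0.236/kWh = £5.20

£5.20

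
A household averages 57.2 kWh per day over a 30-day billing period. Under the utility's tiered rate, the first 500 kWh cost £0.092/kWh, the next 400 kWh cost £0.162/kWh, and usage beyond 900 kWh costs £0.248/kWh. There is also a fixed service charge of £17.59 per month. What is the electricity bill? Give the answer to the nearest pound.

£331

Usage = 57.2 kWh/day × 30 days = 1716 kWh
First 500 kWh × £0.092 = £46.00
Next 400 kWh × £0.162 = £64.80
Remaining 816 kWh × £0.248 = £202.37
Energy charge = £313.17; + service £17.59 = £330.76 ≈ £331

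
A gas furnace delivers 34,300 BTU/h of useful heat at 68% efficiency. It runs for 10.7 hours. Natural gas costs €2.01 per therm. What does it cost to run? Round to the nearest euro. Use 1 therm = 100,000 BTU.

€11

Heat delivered = 34,300 BTU/h × 10.7 h = 367,010 BTU
Gas input = 367,010 / 0.680 = 539,721 BTU
= 539,721 / 100,000 = 5.397 therm
Cost = 5.397 × €2.01/therm = €10.85 ≈ €11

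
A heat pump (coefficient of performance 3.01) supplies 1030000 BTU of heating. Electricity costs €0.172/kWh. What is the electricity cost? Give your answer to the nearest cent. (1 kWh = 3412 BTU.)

€17.25

Heat delivered = 1,030,000 BTU / 3412 = 301.9 kWh
Electrical input = 301.9 kWh / 3.01 = 100.3 kWh
Cost = 100.3 × €0.172/kWh = €17.25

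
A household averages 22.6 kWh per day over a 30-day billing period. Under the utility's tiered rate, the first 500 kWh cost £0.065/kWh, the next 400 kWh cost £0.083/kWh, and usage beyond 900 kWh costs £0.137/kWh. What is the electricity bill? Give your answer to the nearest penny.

Usage = 22.6 kWh/day × 30 days = 678 kWh
First 500 kWh × £0.065 = £32.50
Next 178 kWh × £0.083 = £14.77
Remaining tier: 0 kWh (not reached)
Total = £47.27

£47.27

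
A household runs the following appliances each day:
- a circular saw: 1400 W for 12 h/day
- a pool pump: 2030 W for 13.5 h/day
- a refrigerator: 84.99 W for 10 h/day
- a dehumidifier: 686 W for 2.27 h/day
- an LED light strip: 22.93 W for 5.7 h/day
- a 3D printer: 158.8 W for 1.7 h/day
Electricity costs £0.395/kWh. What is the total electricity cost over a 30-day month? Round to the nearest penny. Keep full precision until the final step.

circular saw: 1400 W × 12 h × 30 d = 504,000 Wh = 504 kWh
pool pump: 2030 W × 13.5 h × 30 d = 822,150 Wh = 822.1 kWh
refrigerator: 84.99 W × 10 h × 30 d = 25,497 Wh = 25.5 kWh
dehumidifier: 686 W × 2.27 h × 30 d = 46,717 Wh = 46.72 kWh
LED light strip: 22.93 W × 5.7 h × 30 d = 3,921 Wh = 3.921 kWh
3D printer: 158.8 W × 1.7 h × 30 d = 8,099 Wh = 8.099 kWh
Total energy = 504 + 822.1 + 25.5 + 46.72 + 3.921 + 8.099 = 1,410 kWh
Cost = 1,410 kWh × £0.395 = £557.10

£557.10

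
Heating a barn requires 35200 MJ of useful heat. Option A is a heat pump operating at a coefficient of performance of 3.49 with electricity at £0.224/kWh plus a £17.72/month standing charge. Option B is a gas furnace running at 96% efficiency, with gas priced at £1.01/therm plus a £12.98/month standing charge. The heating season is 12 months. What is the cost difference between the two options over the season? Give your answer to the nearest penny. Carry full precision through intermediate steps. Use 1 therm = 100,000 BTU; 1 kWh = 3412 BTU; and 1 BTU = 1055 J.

£333.48

Heat load = 35200 MJ = 35,200,000,000 J / 1055 = 33,364,929 BTU
Gas: input = 33,364,929 / 0.96 = 34,755,134 BTU = 347.6 therm → 347.6 × £1.01 = £351.03; + 12 × £12.98 standing = £506.79
Heat pump: 33,364,929 BTU / 3412 = 9,779 kWh heat; / 3.49 = 2,802 kWh in → × £0.224 = £627.63; + 12 × £17.72 standing = £840.27
Difference = |£506.79 − £840.27| = £333.48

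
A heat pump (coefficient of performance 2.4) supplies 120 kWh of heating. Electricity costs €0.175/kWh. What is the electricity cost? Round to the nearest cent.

Electrical input = 120 kWh / 2.4 = 50 kWh
Cost = 50 × €0.175/kWh = €8.75

€8.75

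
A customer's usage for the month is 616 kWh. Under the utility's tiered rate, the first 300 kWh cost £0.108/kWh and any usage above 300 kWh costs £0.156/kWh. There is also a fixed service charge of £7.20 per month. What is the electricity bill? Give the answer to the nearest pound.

First 300 kWh × £0.108 = £32.40
Remaining 316 kWh × £0.156 = £49.30
Energy charge = £81.70; + service £7.20 = £88.90 ≈ £89

£89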